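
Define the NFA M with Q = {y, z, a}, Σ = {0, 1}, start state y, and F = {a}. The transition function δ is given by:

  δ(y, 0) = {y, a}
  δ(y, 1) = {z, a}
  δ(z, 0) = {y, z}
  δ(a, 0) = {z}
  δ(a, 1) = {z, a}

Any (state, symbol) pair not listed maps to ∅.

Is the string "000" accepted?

Yes

Start in {y}.
Read '0': {y} → {y, a}.
Read '0': {y, a} → {y, z, a}.
Read '0': {y, z, a} → {y, z, a}.
The final set {y, z, a} contains the accepting state a.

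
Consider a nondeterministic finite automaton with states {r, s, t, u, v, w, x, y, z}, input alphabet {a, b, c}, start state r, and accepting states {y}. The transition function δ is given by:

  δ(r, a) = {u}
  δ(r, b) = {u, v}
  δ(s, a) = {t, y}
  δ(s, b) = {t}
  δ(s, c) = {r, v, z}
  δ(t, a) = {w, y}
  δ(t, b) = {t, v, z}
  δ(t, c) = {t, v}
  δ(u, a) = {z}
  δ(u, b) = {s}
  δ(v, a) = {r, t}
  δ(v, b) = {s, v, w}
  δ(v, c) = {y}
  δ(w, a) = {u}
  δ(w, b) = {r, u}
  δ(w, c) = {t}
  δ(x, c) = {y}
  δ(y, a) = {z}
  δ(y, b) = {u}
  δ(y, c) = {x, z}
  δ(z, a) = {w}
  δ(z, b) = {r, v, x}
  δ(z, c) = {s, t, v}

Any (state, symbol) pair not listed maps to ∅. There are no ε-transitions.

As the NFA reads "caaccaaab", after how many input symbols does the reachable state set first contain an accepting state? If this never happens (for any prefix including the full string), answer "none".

Start in {r}.
Read 'c': {r} → ∅.
The set is empty and remains empty for the remaining 8 symbols.
No reachable set along the way intersects F.

none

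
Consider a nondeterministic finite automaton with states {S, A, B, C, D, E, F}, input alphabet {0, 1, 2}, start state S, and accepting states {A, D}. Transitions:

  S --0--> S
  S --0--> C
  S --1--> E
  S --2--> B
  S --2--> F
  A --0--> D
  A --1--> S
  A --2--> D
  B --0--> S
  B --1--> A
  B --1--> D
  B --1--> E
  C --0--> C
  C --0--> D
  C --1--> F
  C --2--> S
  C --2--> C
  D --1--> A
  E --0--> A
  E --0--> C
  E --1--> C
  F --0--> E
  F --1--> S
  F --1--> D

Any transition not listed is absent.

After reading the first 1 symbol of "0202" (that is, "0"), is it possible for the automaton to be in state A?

Start in {S}.
Read '0': {S} → {S, C}.
State A is not in {S, C}.

No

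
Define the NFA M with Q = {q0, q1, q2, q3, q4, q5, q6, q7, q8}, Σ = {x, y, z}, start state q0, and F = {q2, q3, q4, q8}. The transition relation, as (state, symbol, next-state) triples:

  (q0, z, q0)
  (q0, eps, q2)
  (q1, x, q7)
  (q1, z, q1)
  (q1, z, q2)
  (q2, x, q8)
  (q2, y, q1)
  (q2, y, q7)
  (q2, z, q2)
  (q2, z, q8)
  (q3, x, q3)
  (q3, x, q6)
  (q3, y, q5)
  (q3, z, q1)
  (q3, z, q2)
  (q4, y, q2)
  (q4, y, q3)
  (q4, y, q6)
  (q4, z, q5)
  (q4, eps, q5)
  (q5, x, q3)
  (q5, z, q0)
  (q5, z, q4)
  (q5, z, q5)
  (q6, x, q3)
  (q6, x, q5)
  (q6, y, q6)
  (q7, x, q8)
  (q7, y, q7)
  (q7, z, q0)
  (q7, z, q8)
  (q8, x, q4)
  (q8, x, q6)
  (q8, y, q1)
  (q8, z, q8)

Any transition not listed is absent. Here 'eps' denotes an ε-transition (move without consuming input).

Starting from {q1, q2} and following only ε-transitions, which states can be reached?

Begin with {q1, q2}.
No ε-moves leave this set, so the closure equals the set itself.

{q1, q2}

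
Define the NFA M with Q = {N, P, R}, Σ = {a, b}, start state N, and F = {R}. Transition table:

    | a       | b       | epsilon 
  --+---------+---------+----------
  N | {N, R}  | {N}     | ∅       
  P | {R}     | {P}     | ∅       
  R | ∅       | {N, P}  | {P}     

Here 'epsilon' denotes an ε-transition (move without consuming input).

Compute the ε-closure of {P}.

Begin with {P}.
No ε-moves leave this set, so the closure equals the set itself.

{P}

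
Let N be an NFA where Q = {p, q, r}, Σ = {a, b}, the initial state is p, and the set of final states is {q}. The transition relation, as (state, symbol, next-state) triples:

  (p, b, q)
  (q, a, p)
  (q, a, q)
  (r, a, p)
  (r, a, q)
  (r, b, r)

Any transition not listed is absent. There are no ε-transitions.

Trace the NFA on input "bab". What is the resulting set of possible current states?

Start in {p}.
Read 'b': {p} → {q}.
Read 'a': {q} → {p, q}.
Read 'b': {p, q} → {q}.

{q}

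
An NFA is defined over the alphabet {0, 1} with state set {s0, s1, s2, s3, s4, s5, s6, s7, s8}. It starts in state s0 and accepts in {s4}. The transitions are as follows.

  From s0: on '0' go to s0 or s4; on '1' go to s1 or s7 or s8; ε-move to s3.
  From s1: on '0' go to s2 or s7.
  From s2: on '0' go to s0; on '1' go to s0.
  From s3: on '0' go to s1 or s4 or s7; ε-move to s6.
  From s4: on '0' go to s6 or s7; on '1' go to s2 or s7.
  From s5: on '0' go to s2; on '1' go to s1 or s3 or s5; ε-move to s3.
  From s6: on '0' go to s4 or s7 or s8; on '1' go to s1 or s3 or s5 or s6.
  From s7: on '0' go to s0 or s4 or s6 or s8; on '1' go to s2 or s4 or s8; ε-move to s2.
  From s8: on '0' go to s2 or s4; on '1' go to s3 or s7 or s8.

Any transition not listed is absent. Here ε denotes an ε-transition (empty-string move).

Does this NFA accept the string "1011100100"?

Start: ε-closure({s0}) = {s0, s3, s6}.
Read '1': s0→{s1, s7, s8}, s3→∅, s6→{s1, s3, s5, s6}; union {s1, s3, s5, s6, s7, s8}; ε-closure = {s1, s2, s3, s5, s6, s7, s8}.
Read '0': s1→{s2, s7}, s2→{s0}, s3→{s1, s4, s7}, s5→{s2}, s6→{s4, s7, s8}, s7→{s0, s4, s6, s8}, s8→{s2, s4}; union {s0, s1, s2, s4, s6, s7, s8}; ε-closure = {s0, s1, s2, s3, s4, s6, s7, s8}.
Read '1': s0→{s1, s7, s8}, s1→∅, s2→{s0}, s3→∅, s4→{s2, s7}, s6→{s1, s3, s5, s6}, s7→{s2, s4, s8}, s8→{s3, s7, s8}; now {s0, s1, s2, s3, s4, s5, s6, s7, s8}.
Read '1': s0→{s1, s7, s8}, s1→∅, s2→{s0}, s3→∅, s4→{s2, s7}, s5→{s1, s3, s5}, s6→{s1, s3, s5, s6}, s7→{s2, s4, s8}, s8→{s3, s7, s8}; now {s0, s1, s2, s3, s4, s5, s6, s7, s8}.
Read '1': s0→{s1, s7, s8}, s1→∅, s2→{s0}, s3→∅, s4→{s2, s7}, s5→{s1, s3, s5}, s6→{s1, s3, s5, s6}, s7→{s2, s4, s8}, s8→{s3, s7, s8}; now {s0, s1, s2, s3, s4, s5, s6, s7, s8}.
Read '0': s0→{s0, s4}, s1→{s2, s7}, s2→{s0}, s3→{s1, s4, s7}, s4→{s6, s7}, s5→{s2}, s6→{s4, s7, s8}, s7→{s0, s4, s6, s8}, s8→{s2, s4}; union {s0, s1, s2, s4, s6, s7, s8}; ε-closure = {s0, s1, s2, s3, s4, s6, s7, s8}.
Read '0': s0→{s0, s4}, s1→{s2, s7}, s2→{s0}, s3→{s1, s4, s7}, s4→{s6, s7}, s6→{s4, s7, s8}, s7→{s0, s4, s6, s8}, s8→{s2, s4}; union {s0, s1, s2, s4, s6, s7, s8}; ε-closure = {s0, s1, s2, s3, s4, s6, s7, s8}.
Read '1': s0→{s1, s7, s8}, s1→∅, s2→{s0}, s3→∅, s4→{s2, s7}, s6→{s1, s3, s5, s6}, s7→{s2, s4, s8}, s8→{s3, s7, s8}; now {s0, s1, s2, s3, s4, s5, s6, s7, s8}.
Read '0': s0→{s0, s4}, s1→{s2, s7}, s2→{s0}, s3→{s1, s4, s7}, s4→{s6, s7}, s5→{s2}, s6→{s4, s7, s8}, s7→{s0, s4, s6, s8}, s8→{s2, s4}; union {s0, s1, s2, s4, s6, s7, s8}; ε-closure = {s0, s1, s2, s3, s4, s6, s7, s8}.
Read '0': s0→{s0, s4}, s1→{s2, s7}, s2→{s0}, s3→{s1, s4, s7}, s4→{s6, s7}, s6→{s4, s7, s8}, s7→{s0, s4, s6, s8}, s8→{s2, s4}; union {s0, s1, s2, s4, s6, s7, s8}; ε-closure = {s0, s1, s2, s3, s4, s6, s7, s8}.
The final set {s0, s1, s2, s3, s4, s6, s7, s8} contains the accepting state s4.

Yes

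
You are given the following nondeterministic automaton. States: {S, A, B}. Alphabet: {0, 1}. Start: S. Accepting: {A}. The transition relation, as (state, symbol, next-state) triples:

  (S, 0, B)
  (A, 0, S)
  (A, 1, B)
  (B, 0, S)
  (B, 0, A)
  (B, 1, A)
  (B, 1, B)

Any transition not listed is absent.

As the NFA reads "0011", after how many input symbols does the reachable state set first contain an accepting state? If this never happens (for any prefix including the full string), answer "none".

2

Start in {S}.
Read '0': S→{B}; now {B}.
Read '0': B→{S, A}; now {S, A}.
None of the earlier sets intersect F, but {S, A} does.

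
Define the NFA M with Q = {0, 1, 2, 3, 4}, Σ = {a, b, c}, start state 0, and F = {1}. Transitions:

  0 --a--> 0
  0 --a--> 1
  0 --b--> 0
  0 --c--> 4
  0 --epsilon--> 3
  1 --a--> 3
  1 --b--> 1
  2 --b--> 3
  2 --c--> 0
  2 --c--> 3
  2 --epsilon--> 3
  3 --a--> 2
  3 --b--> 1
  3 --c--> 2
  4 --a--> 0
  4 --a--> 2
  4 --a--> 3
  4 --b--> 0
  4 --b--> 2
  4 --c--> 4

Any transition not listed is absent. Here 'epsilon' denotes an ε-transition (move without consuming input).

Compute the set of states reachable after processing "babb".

{0, 1, 3}

Start: ε-closure({0}) = {0, 3}.
Read 'b': {0, 3} → {0, 1, 3}.
Read 'a': {0, 1, 3} → {0, 1, 2, 3}.
Read 'b': {0, 1, 2, 3} → {0, 1, 3}.
Read 'b': {0, 1, 3} → {0, 1, 3}.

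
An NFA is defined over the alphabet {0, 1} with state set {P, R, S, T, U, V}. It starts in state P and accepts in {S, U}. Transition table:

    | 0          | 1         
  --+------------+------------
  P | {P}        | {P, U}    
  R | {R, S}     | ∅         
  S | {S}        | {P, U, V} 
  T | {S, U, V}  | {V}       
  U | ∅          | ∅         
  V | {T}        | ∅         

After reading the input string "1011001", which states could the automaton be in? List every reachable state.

{P, U}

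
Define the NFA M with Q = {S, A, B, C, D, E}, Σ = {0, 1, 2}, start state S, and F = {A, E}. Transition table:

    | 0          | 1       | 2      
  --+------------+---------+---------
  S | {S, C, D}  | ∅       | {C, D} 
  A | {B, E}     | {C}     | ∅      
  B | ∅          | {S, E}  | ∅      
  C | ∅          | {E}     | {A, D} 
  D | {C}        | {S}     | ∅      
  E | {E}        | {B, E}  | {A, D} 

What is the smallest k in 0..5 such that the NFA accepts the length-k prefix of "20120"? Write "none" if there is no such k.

3

Start in {S}.
Read '2': S→{C, D}; now {C, D}.
Read '0': C→∅, D→{C}; now {C}.
Read '1': C→{E}; now {E}.
None of the earlier sets intersect F, but {E} does.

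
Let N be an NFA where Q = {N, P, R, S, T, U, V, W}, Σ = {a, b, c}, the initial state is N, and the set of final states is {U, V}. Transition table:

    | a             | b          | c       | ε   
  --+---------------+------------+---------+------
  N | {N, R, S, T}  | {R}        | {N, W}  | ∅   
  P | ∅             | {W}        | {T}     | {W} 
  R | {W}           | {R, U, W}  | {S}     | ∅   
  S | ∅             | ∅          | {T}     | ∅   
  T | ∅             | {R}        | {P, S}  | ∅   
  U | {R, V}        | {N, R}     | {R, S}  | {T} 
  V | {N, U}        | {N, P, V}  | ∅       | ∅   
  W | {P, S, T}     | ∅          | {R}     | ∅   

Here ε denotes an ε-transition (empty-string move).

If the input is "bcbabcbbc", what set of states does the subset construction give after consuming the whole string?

Start in {N}.
Read 'b': {N} → {R}.
Read 'c': {R} → {S}.
Read 'b': {S} → ∅.
The set is empty and remains empty for the remaining 6 symbols.

∅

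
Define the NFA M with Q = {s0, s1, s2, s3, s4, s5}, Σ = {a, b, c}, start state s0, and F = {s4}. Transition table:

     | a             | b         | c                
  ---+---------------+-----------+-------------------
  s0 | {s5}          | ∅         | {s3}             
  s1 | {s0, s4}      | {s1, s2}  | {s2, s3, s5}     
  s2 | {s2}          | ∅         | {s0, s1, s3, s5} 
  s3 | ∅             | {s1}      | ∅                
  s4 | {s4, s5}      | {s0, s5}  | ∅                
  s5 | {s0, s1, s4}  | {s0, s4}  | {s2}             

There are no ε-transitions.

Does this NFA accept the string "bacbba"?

Start in {s0}.
Read 'b': {s0} → ∅.
The set is empty and remains empty for the remaining 5 symbols.
The final set ∅ contains no accepting state.

No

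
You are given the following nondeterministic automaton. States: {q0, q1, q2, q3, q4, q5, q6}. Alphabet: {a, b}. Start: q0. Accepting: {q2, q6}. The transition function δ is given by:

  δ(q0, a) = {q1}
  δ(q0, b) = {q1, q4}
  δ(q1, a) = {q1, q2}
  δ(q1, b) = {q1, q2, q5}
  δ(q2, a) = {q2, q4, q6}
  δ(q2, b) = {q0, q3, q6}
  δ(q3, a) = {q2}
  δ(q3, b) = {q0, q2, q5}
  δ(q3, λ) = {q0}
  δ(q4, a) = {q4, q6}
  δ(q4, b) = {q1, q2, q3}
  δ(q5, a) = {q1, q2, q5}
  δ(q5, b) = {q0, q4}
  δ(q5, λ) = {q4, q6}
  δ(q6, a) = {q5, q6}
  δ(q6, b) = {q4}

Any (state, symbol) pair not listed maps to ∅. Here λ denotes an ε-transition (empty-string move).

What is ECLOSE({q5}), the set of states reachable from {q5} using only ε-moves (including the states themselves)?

{q4, q5, q6}

Begin with {q5}.
ε-move q5 → q4; add q4.
ε-move q5 → q6; add q6.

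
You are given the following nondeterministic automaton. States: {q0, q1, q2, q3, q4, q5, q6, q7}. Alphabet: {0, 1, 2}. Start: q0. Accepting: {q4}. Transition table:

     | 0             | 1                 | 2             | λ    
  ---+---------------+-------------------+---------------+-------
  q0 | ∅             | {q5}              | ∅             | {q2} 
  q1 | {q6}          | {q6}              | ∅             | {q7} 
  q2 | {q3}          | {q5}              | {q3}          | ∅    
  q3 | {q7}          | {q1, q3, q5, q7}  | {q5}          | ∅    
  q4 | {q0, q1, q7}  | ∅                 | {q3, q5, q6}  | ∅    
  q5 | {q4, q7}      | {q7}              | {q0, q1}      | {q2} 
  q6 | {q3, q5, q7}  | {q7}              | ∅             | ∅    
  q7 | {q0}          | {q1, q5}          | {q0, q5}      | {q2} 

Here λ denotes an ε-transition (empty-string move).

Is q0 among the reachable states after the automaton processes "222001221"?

Start: ε-closure({q0}) = {q0, q2}.
Read '2': q0→∅, q2→{q3}; now {q3}.
Read '2': q3→{q5}; union {q5}; ε-closure = {q2, q5}.
Read '2': q2→{q3}, q5→{q0, q1}; union {q0, q1, q3}; ε-closure = {q0, q1, q2, q3, q7}.
Read '0': q0→∅, q1→{q6}, q2→{q3}, q3→{q7}, q7→{q0}; union {q0, q3, q6, q7}; ε-closure = {q0, q2, q3, q6, q7}.
Read '0': q0→∅, q2→{q3}, q3→{q7}, q6→{q3, q5, q7}, q7→{q0}; union {q0, q3, q5, q7}; ε-closure = {q0, q2, q3, q5, q7}.
Read '1': q0→{q5}, q2→{q5}, q3→{q1, q3, q5, q7}, q5→{q7}, q7→{q1, q5}; union {q1, q3, q5, q7}; ε-closure = {q1, q2, q3, q5, q7}.
Read '2': q1→∅, q2→{q3}, q3→{q5}, q5→{q0, q1}, q7→{q0, q5}; union {q0, q1, q3, q5}; ε-closure = {q0, q1, q2, q3, q5, q7}.
Read '2': q0→∅, q1→∅, q2→{q3}, q3→{q5}, q5→{q0, q1}, q7→{q0, q5}; union {q0, q1, q3, q5}; ε-closure = {q0, q1, q2, q3, q5, q7}.
Read '1': q0→{q5}, q1→{q6}, q2→{q5}, q3→{q1, q3, q5, q7}, q5→{q7}, q7→{q1, q5}; union {q1, q3, q5, q6, q7}; ε-closure = {q1, q2, q3, q5, q6, q7}.
State q0 is not in {q1, q2, q3, q5, q6, q7}.

No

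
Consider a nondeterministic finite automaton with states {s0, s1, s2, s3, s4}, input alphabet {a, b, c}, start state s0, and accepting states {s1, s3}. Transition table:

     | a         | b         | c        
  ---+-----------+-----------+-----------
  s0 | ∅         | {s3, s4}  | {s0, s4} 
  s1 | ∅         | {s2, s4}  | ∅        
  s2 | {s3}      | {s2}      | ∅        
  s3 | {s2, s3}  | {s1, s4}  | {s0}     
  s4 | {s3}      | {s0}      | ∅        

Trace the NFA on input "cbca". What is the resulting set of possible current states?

Start in {s0}.
Read 'c': s0→{s0, s4}; now {s0, s4}.
Read 'b': s0→{s3, s4}, s4→{s0}; now {s0, s3, s4}.
Read 'c': s0→{s0, s4}, s3→{s0}, s4→∅; now {s0, s4}.
Read 'a': s0→∅, s4→{s3}; now {s3}.

{s3}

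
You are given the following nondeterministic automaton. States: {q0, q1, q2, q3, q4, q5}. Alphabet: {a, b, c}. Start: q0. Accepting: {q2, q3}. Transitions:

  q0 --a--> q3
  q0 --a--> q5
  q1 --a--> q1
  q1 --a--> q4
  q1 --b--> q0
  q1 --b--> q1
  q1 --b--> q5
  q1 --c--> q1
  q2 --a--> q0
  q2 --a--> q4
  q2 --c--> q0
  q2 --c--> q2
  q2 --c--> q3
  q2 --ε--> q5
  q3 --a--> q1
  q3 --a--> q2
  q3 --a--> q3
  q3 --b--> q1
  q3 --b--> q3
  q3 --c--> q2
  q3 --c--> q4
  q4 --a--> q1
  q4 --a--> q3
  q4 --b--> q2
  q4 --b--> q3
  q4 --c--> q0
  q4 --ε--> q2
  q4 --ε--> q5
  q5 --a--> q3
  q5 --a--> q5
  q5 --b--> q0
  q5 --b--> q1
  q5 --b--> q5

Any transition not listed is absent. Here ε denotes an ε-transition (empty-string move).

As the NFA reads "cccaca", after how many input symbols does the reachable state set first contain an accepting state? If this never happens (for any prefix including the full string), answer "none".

Start in {q0}.
Read 'c': q0→∅; now ∅.
The set is empty and remains empty for the remaining 5 symbols.
No reachable set along the way intersects F.

none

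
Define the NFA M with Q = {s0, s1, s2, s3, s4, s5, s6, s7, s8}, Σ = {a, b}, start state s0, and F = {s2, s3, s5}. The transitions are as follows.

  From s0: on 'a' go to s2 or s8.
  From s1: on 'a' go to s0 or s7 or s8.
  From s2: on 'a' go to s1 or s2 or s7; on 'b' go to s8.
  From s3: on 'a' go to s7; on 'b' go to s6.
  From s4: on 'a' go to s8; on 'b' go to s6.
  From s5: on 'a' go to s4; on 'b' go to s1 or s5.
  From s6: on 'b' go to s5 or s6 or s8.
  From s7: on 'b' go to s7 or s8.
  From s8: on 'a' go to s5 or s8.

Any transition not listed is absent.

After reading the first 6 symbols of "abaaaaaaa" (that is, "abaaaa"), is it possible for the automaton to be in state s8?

Start in {s0}.
Read 'a': s0→{s2, s8}; now {s2, s8}.
Read 'b': s2→{s8}, s8→∅; now {s8}.
Read 'a': s8→{s5, s8}; now {s5, s8}.
Read 'a': s5→{s4}, s8→{s5, s8}; now {s4, s5, s8}.
Read 'a': s4→{s8}, s5→{s4}, s8→{s5, s8}; now {s4, s5, s8}.
Read 'a': s4→{s8}, s5→{s4}, s8→{s5, s8}; now {s4, s5, s8}.
State s8 is in {s4, s5, s8}.

Yes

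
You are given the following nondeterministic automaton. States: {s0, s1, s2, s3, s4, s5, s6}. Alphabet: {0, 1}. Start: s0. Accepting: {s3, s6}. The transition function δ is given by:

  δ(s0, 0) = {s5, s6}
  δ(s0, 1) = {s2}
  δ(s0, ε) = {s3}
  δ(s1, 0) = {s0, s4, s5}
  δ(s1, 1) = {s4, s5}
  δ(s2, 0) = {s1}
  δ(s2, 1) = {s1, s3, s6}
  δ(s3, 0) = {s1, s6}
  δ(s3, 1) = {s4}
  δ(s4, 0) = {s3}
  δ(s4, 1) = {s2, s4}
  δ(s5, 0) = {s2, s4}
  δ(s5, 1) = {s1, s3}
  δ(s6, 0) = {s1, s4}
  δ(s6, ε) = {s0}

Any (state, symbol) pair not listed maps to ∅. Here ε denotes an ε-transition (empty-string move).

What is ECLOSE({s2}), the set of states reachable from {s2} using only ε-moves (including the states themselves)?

Begin with {s2}.
No ε-moves leave this set, so the closure equals the set itself.

{s2}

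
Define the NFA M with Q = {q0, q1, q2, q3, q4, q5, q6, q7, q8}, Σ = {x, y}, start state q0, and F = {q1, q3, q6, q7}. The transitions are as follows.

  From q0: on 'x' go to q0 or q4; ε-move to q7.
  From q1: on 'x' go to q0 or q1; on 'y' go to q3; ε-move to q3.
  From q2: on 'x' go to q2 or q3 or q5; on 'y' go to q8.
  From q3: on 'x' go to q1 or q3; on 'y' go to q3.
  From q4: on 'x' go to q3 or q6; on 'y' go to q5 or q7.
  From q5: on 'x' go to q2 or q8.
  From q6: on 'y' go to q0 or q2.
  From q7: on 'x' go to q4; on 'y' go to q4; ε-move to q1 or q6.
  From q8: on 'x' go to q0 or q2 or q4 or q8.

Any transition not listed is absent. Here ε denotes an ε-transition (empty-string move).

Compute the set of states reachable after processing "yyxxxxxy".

{q0, q1, q2, q3, q4, q5, q6, q7, q8}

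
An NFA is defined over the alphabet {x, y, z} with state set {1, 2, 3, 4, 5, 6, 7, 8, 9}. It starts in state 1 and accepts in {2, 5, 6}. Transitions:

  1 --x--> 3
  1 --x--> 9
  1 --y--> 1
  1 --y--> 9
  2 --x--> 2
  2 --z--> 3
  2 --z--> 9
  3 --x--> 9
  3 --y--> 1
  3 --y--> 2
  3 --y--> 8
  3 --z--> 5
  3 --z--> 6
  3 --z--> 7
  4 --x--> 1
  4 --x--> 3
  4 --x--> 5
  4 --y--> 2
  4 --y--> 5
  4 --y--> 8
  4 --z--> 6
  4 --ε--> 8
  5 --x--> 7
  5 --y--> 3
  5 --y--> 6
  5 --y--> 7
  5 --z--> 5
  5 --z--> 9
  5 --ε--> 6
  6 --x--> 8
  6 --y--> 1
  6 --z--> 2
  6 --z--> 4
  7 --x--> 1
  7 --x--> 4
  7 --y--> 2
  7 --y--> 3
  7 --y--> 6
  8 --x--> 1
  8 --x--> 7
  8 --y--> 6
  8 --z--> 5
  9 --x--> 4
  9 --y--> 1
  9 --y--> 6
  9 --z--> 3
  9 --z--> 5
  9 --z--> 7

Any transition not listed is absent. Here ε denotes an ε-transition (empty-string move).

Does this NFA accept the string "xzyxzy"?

Start in {1}.
Read 'x': 1→{3, 9}; now {3, 9}.
Read 'z': 3→{5, 6, 7}, 9→{3, 5, 7}; now {3, 5, 6, 7}.
Read 'y': 3→{1, 2, 8}, 5→{3, 6, 7}, 6→{1}, 7→{2, 3, 6}; now {1, 2, 3, 6, 7, 8}.
Read 'x': 1→{3, 9}, 2→{2}, 3→{9}, 6→{8}, 7→{1, 4}, 8→{1, 7}; now {1, 2, 3, 4, 7, 8, 9}.
Read 'z': 1→∅, 2→{3, 9}, 3→{5, 6, 7}, 4→{6}, 7→∅, 8→{5}, 9→{3, 5, 7}; now {3, 5, 6, 7, 9}.
Read 'y': 3→{1, 2, 8}, 5→{3, 6, 7}, 6→{1}, 7→{2, 3, 6}, 9→{1, 6}; now {1, 2, 3, 6, 7, 8}.
The final set {1, 2, 3, 6, 7, 8} contains the accepting states 2, 6.

Yes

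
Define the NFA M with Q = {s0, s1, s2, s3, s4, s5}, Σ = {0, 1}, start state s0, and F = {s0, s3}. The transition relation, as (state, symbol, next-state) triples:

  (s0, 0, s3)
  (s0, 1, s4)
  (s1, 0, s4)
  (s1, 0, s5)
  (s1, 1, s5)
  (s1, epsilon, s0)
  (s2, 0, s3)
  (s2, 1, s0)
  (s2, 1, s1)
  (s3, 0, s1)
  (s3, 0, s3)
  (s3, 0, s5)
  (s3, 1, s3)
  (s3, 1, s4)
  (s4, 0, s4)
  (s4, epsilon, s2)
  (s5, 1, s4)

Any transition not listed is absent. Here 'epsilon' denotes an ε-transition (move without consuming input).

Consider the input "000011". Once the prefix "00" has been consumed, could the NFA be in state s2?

No

Start in {s0}.
Read '0': s0→{s3}; now {s3}.
Read '0': s3→{s1, s3, s5}; union {s1, s3, s5}; ε-closure = {s0, s1, s3, s5}.
State s2 is not in {s0, s1, s3, s5}.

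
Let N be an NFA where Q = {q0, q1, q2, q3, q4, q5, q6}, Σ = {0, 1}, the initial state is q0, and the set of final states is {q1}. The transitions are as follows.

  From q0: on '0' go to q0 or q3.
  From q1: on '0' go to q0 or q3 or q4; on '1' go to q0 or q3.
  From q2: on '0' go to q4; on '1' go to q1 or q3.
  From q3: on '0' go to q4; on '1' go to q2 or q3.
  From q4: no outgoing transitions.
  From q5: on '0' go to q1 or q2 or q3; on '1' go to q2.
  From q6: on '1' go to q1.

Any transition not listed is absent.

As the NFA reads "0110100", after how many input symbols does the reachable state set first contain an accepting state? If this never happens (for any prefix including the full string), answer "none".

Start in {q0}.
Read '0': {q0} → {q0, q3}.
Read '1': {q0, q3} → {q2, q3}.
Read '1': {q2, q3} → {q1, q2, q3}.
None of the earlier sets intersect F, but {q1, q2, q3} does.

3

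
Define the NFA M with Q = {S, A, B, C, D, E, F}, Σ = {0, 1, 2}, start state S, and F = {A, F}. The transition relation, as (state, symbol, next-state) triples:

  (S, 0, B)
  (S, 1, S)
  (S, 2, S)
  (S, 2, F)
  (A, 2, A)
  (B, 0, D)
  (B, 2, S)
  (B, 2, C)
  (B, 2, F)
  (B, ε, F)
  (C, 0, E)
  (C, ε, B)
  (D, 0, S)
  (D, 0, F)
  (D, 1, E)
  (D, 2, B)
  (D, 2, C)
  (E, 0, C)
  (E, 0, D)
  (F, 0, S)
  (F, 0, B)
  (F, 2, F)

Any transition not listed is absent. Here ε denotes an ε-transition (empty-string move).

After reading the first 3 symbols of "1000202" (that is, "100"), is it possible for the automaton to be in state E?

No

Start in {S}.
Read '1': {S} → {S}.
Read '0': {S} → {B, F}.
Read '0': {B, F} → {S, B, D, F}.
State E is not in {S, B, D, F}.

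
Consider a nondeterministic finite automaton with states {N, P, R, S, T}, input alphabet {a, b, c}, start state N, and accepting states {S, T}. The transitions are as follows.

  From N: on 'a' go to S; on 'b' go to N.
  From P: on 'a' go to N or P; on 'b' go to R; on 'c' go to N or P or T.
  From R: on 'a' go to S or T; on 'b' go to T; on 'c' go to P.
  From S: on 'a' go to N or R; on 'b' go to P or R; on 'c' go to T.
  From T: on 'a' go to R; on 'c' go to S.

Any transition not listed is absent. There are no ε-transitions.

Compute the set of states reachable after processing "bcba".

Start in {N}.
Read 'b': {N} → {N}.
Read 'c': {N} → ∅.
The set is empty and remains empty for the remaining 2 symbols.

∅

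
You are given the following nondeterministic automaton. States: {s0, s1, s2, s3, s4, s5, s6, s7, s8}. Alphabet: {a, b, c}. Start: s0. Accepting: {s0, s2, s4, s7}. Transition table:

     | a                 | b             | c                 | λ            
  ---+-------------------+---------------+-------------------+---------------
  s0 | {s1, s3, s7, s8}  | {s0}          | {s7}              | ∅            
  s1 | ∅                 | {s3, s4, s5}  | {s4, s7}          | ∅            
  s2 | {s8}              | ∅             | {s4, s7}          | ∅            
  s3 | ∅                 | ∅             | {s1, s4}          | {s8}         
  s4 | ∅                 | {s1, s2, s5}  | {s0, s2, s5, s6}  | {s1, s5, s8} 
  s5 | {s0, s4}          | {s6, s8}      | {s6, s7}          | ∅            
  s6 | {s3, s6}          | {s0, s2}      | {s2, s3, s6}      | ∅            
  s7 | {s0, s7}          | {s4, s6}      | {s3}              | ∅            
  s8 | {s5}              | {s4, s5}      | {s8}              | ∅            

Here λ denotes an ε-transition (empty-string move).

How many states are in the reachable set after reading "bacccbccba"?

8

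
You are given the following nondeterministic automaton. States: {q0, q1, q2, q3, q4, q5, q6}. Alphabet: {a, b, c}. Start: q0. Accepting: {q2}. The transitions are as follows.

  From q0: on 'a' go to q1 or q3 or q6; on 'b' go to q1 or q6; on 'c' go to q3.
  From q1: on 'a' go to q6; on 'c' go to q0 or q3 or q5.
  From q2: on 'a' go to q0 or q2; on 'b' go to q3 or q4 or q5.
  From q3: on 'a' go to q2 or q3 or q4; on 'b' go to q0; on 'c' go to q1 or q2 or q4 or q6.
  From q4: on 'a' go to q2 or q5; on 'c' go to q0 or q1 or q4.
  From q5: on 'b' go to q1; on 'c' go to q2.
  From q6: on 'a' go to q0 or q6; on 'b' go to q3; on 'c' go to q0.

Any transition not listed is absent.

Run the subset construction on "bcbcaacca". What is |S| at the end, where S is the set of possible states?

Start in {q0}.
Read 'b': q0→{q1, q6}; now {q1, q6}.
Read 'c': q1→{q0, q3, q5}, q6→{q0}; now {q0, q3, q5}.
Read 'b': q0→{q1, q6}, q3→{q0}, q5→{q1}; now {q0, q1, q6}.
Read 'c': q0→{q3}, q1→{q0, q3, q5}, q6→{q0}; now {q0, q3, q5}.
Read 'a': q0→{q1, q3, q6}, q3→{q2, q3, q4}, q5→∅; now {q1, q2, q3, q4, q6}.
Read 'a': q1→{q6}, q2→{q0, q2}, q3→{q2, q3, q4}, q4→{q2, q5}, q6→{q0, q6}; now {q0, q2, q3, q4, q5, q6}.
Read 'c': q0→{q3}, q2→∅, q3→{q1, q2, q4, q6}, q4→{q0, q1, q4}, q5→{q2}, q6→{q0}; now {q0, q1, q2, q3, q4, q6}.
Read 'c': q0→{q3}, q1→{q0, q3, q5}, q2→∅, q3→{q1, q2, q4, q6}, q4→{q0, q1, q4}, q6→{q0}; now {q0, q1, q2, q3, q4, q5, q6}.
Read 'a': q0→{q1, q3, q6}, q1→{q6}, q2→{q0, q2}, q3→{q2, q3, q4}, q4→{q2, q5}, q5→∅, q6→{q0, q6}; now {q0, q1, q2, q3, q4, q5, q6}.
That set has 7 states.

7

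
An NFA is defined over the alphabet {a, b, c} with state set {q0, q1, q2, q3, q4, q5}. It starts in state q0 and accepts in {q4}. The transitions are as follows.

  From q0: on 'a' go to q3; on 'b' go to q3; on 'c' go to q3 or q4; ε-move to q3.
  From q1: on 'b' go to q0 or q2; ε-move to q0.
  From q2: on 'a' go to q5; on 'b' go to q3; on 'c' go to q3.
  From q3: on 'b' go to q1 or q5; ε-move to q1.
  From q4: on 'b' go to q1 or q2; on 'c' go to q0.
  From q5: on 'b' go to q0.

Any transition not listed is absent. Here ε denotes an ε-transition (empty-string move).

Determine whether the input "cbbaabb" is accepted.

No

Start: ε-closure({q0}) = {q0, q1, q3}.
Read 'c': {q0, q1, q3} → {q0, q1, q3, q4}.
Read 'b': {q0, q1, q3, q4} → {q0, q1, q2, q3, q5}.
Read 'b': {q0, q1, q2, q3, q5} → {q0, q1, q2, q3, q5}.
Read 'a': {q0, q1, q2, q3, q5} → {q0, q1, q3, q5}.
Read 'a': {q0, q1, q3, q5} → {q0, q1, q3}.
Read 'b': {q0, q1, q3} → {q0, q1, q2, q3, q5}.
Read 'b': {q0, q1, q2, q3, q5} → {q0, q1, q2, q3, q5}.
The final set {q0, q1, q2, q3, q5} contains no accepting state.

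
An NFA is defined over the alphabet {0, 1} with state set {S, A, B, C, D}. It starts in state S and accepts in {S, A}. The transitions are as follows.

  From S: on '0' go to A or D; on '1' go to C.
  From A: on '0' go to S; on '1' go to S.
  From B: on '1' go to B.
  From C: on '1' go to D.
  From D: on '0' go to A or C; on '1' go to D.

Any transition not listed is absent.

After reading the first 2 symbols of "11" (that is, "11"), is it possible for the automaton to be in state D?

Start in {S}.
Read '1': {S} → {C}.
Read '1': {C} → {D}.
State D is in {D}.

Yes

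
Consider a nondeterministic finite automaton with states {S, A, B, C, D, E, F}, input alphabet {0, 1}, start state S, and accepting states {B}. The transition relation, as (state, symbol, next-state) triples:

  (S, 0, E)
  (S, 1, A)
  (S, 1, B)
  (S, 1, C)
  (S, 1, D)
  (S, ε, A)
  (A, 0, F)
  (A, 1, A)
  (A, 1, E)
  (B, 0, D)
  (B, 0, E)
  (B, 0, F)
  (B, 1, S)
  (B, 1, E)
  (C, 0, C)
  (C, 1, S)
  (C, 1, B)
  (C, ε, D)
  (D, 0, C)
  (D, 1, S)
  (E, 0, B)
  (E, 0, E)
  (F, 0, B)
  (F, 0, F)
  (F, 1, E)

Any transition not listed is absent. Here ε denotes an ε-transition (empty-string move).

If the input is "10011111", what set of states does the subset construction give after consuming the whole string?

Start: ε-closure({S}) = {S, A}.
Read '1': {S, A} → {A, B, C, D, E}.
Read '0': {A, B, C, D, E} → {B, C, D, E, F}.
Read '0': {B, C, D, E, F} → {B, C, D, E, F}.
Read '1': {B, C, D, E, F} → {S, A, B, E}.
Read '1': {S, A, B, E} → {S, A, B, C, D, E}.
Read '1': {S, A, B, C, D, E} → {S, A, B, C, D, E}.
Read '1': {S, A, B, C, D, E} → {S, A, B, C, D, E}.
Read '1': {S, A, B, C, D, E} → {S, A, B, C, D, E}.

{S, A, B, C, D, E}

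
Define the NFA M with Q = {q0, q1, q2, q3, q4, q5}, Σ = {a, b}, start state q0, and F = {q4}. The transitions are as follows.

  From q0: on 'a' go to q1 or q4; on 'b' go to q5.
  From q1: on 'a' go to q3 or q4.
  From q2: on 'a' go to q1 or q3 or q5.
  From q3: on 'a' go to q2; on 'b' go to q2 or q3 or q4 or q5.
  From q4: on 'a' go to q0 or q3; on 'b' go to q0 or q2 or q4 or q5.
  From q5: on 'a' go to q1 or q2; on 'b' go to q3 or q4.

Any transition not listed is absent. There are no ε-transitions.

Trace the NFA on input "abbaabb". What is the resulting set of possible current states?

Start in {q0}.
Read 'a': q0→{q1, q4}; now {q1, q4}.
Read 'b': q1→∅, q4→{q0, q2, q4, q5}; now {q0, q2, q4, q5}.
Read 'b': q0→{q5}, q2→∅, q4→{q0, q2, q4, q5}, q5→{q3, q4}; now {q0, q2, q3, q4, q5}.
Read 'a': q0→{q1, q4}, q2→{q1, q3, q5}, q3→{q2}, q4→{q0, q3}, q5→{q1, q2}; now {q0, q1, q2, q3, q4, q5}.
Read 'a': q0→{q1, q4}, q1→{q3, q4}, q2→{q1, q3, q5}, q3→{q2}, q4→{q0, q3}, q5→{q1, q2}; now {q0, q1, q2, q3, q4, q5}.
Read 'b': q0→{q5}, q1→∅, q2→∅, q3→{q2, q3, q4, q5}, q4→{q0, q2, q4, q5}, q5→{q3, q4}; now {q0, q2, q3, q4, q5}.
Read 'b': q0→{q5}, q2→∅, q3→{q2, q3, q4, q5}, q4→{q0, q2, q4, q5}, q5→{q3, q4}; now {q0, q2, q3, q4, q5}.

{q0, q2, q3, q4, q5}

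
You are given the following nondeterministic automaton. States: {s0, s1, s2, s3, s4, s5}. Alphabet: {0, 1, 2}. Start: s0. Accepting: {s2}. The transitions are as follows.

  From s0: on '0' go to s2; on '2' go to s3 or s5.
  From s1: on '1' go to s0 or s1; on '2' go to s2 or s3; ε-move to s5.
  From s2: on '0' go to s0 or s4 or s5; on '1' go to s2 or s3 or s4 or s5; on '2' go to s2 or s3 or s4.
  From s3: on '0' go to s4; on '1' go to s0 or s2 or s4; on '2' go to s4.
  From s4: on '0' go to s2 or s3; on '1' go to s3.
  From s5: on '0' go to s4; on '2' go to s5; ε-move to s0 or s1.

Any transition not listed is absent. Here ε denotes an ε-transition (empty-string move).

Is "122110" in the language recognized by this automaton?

Start in {s0}.
Read '1': s0→∅; now ∅.
The set is empty and remains empty for the remaining 5 symbols.
The final set ∅ contains no accepting state.

No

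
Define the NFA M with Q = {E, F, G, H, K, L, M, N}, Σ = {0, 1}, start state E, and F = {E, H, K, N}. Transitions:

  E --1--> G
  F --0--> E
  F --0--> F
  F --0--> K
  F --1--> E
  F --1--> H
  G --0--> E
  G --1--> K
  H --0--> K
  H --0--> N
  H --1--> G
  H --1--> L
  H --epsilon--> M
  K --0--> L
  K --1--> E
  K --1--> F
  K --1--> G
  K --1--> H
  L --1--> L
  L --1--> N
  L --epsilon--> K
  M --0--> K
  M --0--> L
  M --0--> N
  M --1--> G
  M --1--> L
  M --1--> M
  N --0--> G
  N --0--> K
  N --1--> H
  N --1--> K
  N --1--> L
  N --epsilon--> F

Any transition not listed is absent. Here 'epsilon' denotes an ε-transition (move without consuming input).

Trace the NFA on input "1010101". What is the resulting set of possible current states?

{G}

Start in {E}.
Read '1': {E} → {G}.
Read '0': {G} → {E}.
Read '1': {E} → {G}.
Read '0': {G} → {E}.
Read '1': {E} → {G}.
Read '0': {G} → {E}.
Read '1': {E} → {G}.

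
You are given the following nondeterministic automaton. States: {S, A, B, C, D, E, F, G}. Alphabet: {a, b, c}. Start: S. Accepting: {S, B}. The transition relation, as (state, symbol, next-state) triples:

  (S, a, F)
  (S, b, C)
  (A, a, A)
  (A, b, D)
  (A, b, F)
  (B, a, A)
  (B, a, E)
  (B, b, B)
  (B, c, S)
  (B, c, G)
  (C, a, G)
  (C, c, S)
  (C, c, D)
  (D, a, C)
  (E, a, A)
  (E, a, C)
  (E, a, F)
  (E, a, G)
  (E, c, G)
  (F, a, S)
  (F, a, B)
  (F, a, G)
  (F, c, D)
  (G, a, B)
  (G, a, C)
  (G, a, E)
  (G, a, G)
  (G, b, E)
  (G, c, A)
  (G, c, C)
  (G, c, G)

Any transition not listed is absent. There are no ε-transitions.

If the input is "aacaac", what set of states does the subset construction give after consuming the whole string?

Start in {S}.
Read 'a': S→{F}; now {F}.
Read 'a': F→{S, B, G}; now {S, B, G}.
Read 'c': S→∅, B→{S, G}, G→{A, C, G}; now {S, A, C, G}.
Read 'a': S→{F}, A→{A}, C→{G}, G→{B, C, E, G}; now {A, B, C, E, F, G}.
Read 'a': A→{A}, B→{A, E}, C→{G}, E→{A, C, F, G}, F→{S, B, G}, G→{B, C, E, G}; now {S, A, B, C, E, F, G}.
Read 'c': S→∅, A→∅, B→{S, G}, C→{S, D}, E→{G}, F→{D}, G→{A, C, G}; now {S, A, C, D, G}.

{S, A, C, D, G}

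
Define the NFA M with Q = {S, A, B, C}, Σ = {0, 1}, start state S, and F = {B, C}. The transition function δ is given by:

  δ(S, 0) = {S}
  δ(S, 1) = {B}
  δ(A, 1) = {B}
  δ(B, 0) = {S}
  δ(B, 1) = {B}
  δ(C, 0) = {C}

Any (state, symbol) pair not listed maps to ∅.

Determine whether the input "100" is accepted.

No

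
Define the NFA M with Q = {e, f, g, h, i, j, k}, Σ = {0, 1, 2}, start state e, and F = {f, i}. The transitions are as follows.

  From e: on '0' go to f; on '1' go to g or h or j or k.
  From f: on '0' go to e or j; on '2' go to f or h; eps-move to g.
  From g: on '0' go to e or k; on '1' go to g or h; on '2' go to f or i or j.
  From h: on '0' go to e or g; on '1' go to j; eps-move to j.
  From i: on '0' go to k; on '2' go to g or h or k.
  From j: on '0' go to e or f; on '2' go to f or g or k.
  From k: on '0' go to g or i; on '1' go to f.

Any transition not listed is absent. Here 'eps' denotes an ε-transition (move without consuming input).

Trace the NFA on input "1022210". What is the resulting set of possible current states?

{e, f, g, j, k}

Start in {e}.
Read '1': e→{g, h, j, k}; now {g, h, j, k}.
Read '0': g→{e, k}, h→{e, g}, j→{e, f}, k→{g, i}; now {e, f, g, i, k}.
Read '2': e→∅, f→{f, h}, g→{f, i, j}, i→{g, h, k}, k→∅; now {f, g, h, i, j, k}.
Read '2': f→{f, h}, g→{f, i, j}, h→∅, i→{g, h, k}, j→{f, g, k}, k→∅; now {f, g, h, i, j, k}.
Read '2': f→{f, h}, g→{f, i, j}, h→∅, i→{g, h, k}, j→{f, g, k}, k→∅; now {f, g, h, i, j, k}.
Read '1': f→∅, g→{g, h}, h→{j}, i→∅, j→∅, k→{f}; now {f, g, h, j}.
Read '0': f→{e, j}, g→{e, k}, h→{e, g}, j→{e, f}; now {e, f, g, j, k}.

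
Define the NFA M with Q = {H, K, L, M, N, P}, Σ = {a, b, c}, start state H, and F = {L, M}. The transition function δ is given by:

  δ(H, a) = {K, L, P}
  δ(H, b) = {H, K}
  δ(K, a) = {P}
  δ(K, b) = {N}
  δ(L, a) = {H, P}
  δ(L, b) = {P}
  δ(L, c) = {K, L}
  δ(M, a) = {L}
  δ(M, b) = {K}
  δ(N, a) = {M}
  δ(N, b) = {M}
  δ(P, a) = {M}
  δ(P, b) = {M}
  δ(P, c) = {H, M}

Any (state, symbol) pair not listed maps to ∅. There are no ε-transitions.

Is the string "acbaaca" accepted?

Start in {H}.
Read 'a': {H} → {K, L, P}.
Read 'c': {K, L, P} → {H, K, L, M}.
Read 'b': {H, K, L, M} → {H, K, N, P}.
Read 'a': {H, K, N, P} → {K, L, M, P}.
Read 'a': {K, L, M, P} → {H, L, M, P}.
Read 'c': {H, L, M, P} → {H, K, L, M}.
Read 'a': {H, K, L, M} → {H, K, L, P}.
The final set {H, K, L, P} contains the accepting state L.

Yes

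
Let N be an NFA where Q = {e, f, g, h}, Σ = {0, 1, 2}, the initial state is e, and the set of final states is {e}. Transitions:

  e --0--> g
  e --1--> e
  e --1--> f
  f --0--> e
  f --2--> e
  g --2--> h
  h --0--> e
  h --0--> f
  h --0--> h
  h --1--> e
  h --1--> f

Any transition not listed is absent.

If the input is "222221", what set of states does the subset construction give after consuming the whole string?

∅

Start in {e}.
Read '2': e→∅; now ∅.
The set is empty and remains empty for the remaining 5 symbols.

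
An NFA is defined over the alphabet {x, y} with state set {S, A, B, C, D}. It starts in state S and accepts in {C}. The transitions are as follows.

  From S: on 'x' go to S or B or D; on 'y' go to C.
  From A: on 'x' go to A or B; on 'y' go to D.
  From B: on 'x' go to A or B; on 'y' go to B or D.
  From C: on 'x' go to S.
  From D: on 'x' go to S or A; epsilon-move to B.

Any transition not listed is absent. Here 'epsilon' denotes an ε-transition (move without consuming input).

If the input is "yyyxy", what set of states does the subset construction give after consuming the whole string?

Start in {S}.
Read 'y': {S} → {C}.
Read 'y': {C} → ∅.
The set is empty and remains empty for the remaining 3 symbols.

∅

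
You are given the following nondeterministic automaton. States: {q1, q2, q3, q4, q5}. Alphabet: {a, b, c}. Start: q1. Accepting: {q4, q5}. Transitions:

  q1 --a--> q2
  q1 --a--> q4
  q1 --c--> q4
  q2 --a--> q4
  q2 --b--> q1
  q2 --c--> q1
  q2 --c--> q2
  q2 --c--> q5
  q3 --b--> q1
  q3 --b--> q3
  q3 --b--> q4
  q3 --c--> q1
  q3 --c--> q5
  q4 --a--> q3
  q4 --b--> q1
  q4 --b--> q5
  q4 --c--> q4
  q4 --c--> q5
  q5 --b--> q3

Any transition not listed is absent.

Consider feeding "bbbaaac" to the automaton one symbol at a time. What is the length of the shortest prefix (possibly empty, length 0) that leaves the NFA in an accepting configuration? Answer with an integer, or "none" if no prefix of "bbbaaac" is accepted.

Start in {q1}.
Read 'b': {q1} → ∅.
The set is empty and remains empty for the remaining 6 symbols.
No reachable set along the way intersects F.

none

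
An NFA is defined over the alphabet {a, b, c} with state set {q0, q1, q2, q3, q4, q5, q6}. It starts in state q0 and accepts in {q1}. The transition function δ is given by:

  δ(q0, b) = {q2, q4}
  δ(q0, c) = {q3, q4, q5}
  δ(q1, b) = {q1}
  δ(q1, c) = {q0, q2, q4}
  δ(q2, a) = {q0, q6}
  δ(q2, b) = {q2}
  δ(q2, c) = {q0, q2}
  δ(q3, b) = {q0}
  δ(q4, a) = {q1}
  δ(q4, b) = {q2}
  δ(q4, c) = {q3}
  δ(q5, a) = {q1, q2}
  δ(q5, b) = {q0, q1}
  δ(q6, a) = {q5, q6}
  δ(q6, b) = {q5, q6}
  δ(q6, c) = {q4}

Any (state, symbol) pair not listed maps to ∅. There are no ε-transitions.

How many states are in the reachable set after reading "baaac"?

3

Start in {q0}.
Read 'b': {q0} → {q2, q4}.
Read 'a': {q2, q4} → {q0, q1, q6}.
Read 'a': {q0, q1, q6} → {q5, q6}.
Read 'a': {q5, q6} → {q1, q2, q5, q6}.
Read 'c': {q1, q2, q5, q6} → {q0, q2, q4}.
That set has 3 states.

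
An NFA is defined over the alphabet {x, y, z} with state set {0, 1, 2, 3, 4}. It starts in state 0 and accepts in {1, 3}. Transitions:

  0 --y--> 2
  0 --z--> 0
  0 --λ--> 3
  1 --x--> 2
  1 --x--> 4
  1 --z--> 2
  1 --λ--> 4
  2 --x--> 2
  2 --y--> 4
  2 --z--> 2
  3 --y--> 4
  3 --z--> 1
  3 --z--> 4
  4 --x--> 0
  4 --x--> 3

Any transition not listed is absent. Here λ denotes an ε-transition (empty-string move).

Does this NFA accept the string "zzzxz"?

Yes

Start: ε-closure({0}) = {0, 3}.
Read 'z': 0→{0}, 3→{1, 4}; union {0, 1, 4}; ε-closure = {0, 1, 3, 4}.
Read 'z': 0→{0}, 1→{2}, 3→{1, 4}, 4→∅; union {0, 1, 2, 4}; ε-closure = {0, 1, 2, 3, 4}.
Read 'z': 0→{0}, 1→{2}, 2→{2}, 3→{1, 4}, 4→∅; union {0, 1, 2, 4}; ε-closure = {0, 1, 2, 3, 4}.
Read 'x': 0→∅, 1→{2, 4}, 2→{2}, 3→∅, 4→{0, 3}; now {0, 2, 3, 4}.
Read 'z': 0→{0}, 2→{2}, 3→{1, 4}, 4→∅; union {0, 1, 2, 4}; ε-closure = {0, 1, 2, 3, 4}.
The final set {0, 1, 2, 3, 4} contains the accepting states 1, 3.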